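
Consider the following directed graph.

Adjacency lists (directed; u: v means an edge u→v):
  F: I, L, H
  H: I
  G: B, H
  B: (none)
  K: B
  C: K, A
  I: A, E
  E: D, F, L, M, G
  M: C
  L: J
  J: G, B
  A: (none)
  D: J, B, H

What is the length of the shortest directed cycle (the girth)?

For each vertex v, BFS finds the shortest path from v back to v.
The shortest such closed walk is E → F → I → E, length 3.

3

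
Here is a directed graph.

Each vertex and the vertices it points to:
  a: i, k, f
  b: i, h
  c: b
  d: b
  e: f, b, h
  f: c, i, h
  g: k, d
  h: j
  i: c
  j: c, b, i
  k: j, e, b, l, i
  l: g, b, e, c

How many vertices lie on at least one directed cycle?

8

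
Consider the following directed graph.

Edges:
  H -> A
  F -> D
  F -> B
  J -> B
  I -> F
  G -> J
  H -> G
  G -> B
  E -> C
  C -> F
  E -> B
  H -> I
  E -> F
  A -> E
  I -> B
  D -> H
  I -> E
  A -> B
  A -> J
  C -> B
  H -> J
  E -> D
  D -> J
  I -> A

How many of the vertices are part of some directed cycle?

7

A vertex is on a directed cycle iff it belongs to a strongly connected component of size ≥ 2 (or has a self-loop).
The vertices on cycles are {A, C, D, E, F, H, I} — 7 in total.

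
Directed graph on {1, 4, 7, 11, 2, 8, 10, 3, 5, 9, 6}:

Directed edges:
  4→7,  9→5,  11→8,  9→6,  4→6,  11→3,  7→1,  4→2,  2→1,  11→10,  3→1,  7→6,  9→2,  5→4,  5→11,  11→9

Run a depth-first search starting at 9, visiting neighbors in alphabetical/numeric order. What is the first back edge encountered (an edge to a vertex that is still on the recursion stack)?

11→9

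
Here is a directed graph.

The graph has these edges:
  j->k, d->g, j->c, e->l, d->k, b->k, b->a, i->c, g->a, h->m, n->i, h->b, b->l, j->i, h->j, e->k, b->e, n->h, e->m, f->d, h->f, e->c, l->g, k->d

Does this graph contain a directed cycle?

DFS with white/gray/black marking, starting from k:
k gray
  d gray
    g gray
      a gray
      a black
    g black
    d→k: k is gray → back edge
Back edge found, so a cycle exists: k → d → k.

Yes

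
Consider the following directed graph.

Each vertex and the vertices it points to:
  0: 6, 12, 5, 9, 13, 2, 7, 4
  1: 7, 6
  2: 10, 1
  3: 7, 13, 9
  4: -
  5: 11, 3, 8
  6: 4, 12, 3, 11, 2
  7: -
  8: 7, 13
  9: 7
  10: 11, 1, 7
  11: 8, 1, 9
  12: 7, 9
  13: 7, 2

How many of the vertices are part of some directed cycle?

A vertex is on a directed cycle iff it belongs to a strongly connected component of size ≥ 2 (or has a self-loop).
The vertices on cycles are {1, 2, 3, 6, 8, 10, 11, 13} — 8 in total.

8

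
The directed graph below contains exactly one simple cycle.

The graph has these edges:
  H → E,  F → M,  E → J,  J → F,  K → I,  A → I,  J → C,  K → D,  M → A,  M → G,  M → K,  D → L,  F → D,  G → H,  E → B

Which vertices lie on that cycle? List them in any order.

E, F, G, H, J, M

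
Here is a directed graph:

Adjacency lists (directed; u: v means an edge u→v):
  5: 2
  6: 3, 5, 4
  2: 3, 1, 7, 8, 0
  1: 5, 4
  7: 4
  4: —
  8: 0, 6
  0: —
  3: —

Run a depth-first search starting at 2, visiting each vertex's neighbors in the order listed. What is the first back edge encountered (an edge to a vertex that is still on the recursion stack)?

DFS from 2 (visiting each vertex's neighbors in the order listed); mark gray on enter, black on exit:
2 gray
  3 gray
  3 black
  1 gray
    5 gray
      5→2: 2 is gray → back edge
First back edge: 5 → 2.

5->2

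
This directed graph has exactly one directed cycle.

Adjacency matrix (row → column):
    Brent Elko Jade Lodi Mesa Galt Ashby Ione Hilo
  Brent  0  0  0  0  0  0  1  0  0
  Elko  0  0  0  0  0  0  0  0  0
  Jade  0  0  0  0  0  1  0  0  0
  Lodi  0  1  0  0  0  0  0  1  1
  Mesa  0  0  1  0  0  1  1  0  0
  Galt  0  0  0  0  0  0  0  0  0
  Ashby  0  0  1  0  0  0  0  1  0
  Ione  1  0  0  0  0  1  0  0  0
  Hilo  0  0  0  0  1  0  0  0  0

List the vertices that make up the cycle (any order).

Ione, Ashby, Brent

DFS with gray/black marking from Ashby:
Ashby gray
  Jade gray
    Galt gray
    Galt black
  Jade black
  Ione gray
    Brent gray
      Brent→Ashby: Ashby is gray → back edge
Back edge closes the cycle Ashby → Ione → Brent → Ashby; its vertices are {Ione, Ashby, Brent}.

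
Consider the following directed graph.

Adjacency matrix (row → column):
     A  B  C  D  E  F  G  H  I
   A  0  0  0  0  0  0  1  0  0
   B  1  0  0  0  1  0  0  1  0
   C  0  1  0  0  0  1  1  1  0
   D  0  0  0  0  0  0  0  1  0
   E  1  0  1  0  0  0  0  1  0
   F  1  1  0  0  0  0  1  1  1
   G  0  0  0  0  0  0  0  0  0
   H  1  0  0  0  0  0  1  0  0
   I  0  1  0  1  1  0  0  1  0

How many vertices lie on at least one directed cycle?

5

A vertex is on a directed cycle iff it belongs to a strongly connected component of size ≥ 2 (or has a self-loop).
The vertices on cycles are {B, C, E, F, I} — 5 in total.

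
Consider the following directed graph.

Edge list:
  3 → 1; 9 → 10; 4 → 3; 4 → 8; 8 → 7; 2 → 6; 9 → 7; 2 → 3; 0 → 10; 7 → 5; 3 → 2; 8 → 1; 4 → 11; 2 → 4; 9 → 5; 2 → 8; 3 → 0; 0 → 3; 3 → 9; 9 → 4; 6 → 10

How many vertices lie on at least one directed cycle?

5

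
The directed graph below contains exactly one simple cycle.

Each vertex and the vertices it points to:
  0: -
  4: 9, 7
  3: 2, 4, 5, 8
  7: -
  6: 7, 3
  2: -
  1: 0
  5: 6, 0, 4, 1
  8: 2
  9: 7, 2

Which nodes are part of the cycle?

3, 5, 6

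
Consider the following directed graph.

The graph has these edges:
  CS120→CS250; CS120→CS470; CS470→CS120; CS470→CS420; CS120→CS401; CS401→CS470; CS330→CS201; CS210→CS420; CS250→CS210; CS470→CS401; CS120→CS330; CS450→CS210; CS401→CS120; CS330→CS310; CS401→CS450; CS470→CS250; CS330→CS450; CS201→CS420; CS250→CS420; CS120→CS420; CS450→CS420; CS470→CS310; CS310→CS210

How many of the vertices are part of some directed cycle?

A vertex is on a directed cycle iff it belongs to a strongly connected component of size ≥ 2 (or has a self-loop).
The vertices on cycles are {CS120, CS401, CS470} — 3 in total.

3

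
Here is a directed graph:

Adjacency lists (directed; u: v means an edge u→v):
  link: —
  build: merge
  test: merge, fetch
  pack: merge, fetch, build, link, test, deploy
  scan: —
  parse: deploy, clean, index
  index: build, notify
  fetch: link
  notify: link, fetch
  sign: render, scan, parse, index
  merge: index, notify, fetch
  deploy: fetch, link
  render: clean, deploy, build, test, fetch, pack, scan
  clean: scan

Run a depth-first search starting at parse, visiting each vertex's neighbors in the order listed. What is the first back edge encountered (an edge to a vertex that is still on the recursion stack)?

DFS from parse (visiting each vertex's neighbors in the order listed); mark gray on enter, black on exit:
parse gray
  deploy gray
    fetch gray
      link gray
      link black
    fetch black
    deploy→link: link black — skip
  deploy black
  clean gray
    scan gray
    scan black
  clean black
  index gray
    build gray
      merge gray
        merge→index: index is gray → back edge
First back edge: merge → index.

merge→index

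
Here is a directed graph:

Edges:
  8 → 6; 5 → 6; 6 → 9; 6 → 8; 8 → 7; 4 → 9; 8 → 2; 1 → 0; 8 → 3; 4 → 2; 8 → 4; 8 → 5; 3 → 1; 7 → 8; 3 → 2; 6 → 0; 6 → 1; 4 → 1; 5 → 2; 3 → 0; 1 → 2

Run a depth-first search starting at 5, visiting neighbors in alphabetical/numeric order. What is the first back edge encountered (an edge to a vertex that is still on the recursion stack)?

DFS from 5 (visiting neighbors in alphabetical/numeric order); mark gray on enter, black on exit:
5 gray
  2 gray
  2 black
  6 gray
    0 gray
    0 black
    1 gray
      1→0: 0 black — skip
      1→2: 2 black — skip
    1 black
    8 gray
      8→2: 2 black — skip
      3 gray
        3→0: 0 black — skip
        3→1: 1 black — skip
        3→2: 2 black — skip
      3 black
      4 gray
        4→1: 1 black — skip
        4→2: 2 black — skip
        9 gray
        9 black
      4 black
      8→5: 5 is gray → back edge
First back edge: 8 → 5.

8->5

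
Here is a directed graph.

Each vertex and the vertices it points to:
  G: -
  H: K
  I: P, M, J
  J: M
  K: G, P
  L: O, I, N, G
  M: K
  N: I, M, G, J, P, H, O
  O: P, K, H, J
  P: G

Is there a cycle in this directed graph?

DFS with white/gray/black marking, starting from K:
K gray
  G gray
  G black
  P gray
    P→G: G black — skip
  P black
K black
H gray
  H→K: K black — skip
H black
I gray
  I→P: P black — skip
  M gray
    M→K: K black — skip
  M black
  J gray
    J→M: M black — skip
  J black
I black
L gray
  O gray
    O→P: P black — skip
    O→K: K black — skip
    O→H: H black — skip
    O→J: J black — skip
  O black
  L→I: I black — skip
  N gray
    N→I: I black — skip
    N→M: M black — skip
    N→G: G black — skip
    N→J: J black — skip
    N→P: P black — skip
    N→H: H black — skip
    N→O: O black — skip
  N black
  L→G: G black — skip
L black
Every edge goes to a white or black vertex — no back edge, so the graph is acyclic.

No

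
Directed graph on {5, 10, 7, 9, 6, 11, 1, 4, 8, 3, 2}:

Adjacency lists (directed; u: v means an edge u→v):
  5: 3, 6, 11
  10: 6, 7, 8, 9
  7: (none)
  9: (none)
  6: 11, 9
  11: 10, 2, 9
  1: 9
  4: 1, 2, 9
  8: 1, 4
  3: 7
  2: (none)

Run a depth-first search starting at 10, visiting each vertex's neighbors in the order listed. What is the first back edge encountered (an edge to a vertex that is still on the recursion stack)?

11→10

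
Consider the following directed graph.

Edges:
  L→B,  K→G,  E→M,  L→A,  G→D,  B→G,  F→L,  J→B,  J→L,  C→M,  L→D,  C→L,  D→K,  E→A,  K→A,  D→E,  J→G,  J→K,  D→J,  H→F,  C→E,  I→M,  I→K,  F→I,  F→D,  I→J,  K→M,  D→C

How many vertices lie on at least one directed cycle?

A vertex is on a directed cycle iff it belongs to a strongly connected component of size ≥ 2 (or has a self-loop).
The vertices on cycles are {B, C, D, G, J, K, L} — 7 in total.

7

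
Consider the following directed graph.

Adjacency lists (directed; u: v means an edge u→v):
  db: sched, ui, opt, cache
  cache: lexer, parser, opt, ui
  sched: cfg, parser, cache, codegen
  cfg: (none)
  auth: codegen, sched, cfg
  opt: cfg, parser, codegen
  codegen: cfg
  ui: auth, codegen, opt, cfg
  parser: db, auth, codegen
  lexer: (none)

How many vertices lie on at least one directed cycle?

7

A vertex is on a directed cycle iff it belongs to a strongly connected component of size ≥ 2 (or has a self-loop).
The vertices on cycles are {db, ui, opt, auth, cache, sched, parser} — 7 in total.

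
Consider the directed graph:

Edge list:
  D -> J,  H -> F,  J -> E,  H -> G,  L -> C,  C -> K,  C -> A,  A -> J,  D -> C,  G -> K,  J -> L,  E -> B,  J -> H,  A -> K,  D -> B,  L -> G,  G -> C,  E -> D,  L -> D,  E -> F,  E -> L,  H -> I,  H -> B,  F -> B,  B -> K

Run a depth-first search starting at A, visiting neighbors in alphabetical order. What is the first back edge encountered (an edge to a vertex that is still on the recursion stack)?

C→A

DFS from A (visiting neighbors in alphabetical order); mark gray on enter, black on exit:
A gray
  J gray
    E gray
      B gray
        K gray
        K black
      B black
      D gray
        D→B: B black — skip
        C gray
          C→A: A is gray → back edge
First back edge: C → A.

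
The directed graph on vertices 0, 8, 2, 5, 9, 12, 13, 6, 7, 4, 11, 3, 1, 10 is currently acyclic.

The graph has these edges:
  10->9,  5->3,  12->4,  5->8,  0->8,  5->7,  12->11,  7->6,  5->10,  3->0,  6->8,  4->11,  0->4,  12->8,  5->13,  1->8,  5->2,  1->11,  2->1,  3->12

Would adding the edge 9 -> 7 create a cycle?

Adding 9→7 creates a cycle iff 7 can already reach 9.
Explore from 7: no path reaches 9. The graph stays acyclic.

No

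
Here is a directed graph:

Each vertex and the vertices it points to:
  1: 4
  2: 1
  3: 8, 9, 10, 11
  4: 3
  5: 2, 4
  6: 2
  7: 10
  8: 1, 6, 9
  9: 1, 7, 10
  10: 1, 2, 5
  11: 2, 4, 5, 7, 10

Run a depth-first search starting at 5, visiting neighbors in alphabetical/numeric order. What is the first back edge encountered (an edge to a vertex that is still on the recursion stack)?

DFS from 5 (visiting neighbors in alphabetical/numeric order); mark gray on enter, black on exit:
5 gray
  2 gray
    1 gray
      4 gray
        3 gray
          8 gray
            8→1: 1 is gray → back edge
First back edge: 8 → 1.

8→1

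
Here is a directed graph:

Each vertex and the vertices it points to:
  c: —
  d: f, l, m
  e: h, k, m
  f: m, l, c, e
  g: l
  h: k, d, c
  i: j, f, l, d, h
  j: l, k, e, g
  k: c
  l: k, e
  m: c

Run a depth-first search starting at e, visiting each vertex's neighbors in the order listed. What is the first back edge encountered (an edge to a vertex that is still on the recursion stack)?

DFS from e (visiting each vertex's neighbors in the order listed); mark gray on enter, black on exit:
e gray
  h gray
    k gray
      c gray
      c black
    k black
    d gray
      f gray
        m gray
          m→c: c black — skip
        m black
        l gray
          l→k: k black — skip
          l→e: e is gray → back edge
First back edge: l → e.

l→e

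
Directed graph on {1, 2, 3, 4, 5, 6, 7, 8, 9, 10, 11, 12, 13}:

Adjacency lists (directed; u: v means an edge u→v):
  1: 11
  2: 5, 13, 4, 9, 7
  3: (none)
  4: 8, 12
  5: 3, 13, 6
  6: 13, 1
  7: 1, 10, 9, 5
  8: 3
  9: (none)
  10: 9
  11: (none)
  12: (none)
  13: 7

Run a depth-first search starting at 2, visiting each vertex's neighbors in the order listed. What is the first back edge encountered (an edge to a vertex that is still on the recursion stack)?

DFS from 2 (visiting each vertex's neighbors in the order listed); mark gray on enter, black on exit:
2 gray
  5 gray
    3 gray
    3 black
    13 gray
      7 gray
        1 gray
          11 gray
          11 black
        1 black
        10 gray
          9 gray
          9 black
        10 black
        7→9: 9 black — skip
        7→5: 5 is gray → back edge
First back edge: 7 → 5.

7→5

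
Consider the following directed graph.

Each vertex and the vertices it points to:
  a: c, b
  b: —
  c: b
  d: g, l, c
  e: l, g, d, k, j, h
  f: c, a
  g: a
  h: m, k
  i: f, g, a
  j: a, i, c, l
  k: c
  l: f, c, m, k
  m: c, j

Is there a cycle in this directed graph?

DFS with white/gray/black marking, starting from d:
d gray
  g gray
    a gray
      c gray
        b gray
        b black
      c black
      a→b: b black — skip
    a black
  g black
  l gray
    f gray
      f→c: c black — skip
      f→a: a black — skip
    f black
    l→c: c black — skip
    m gray
      m→c: c black — skip
      j gray
        j→a: a black — skip
        i gray
          i→f: f black — skip
          i→g: g black — skip
          i→a: a black — skip
        i black
        j→c: c black — skip
        j→l: l is gray → back edge
Back edge found, so a cycle exists: l → m → j → l.

Yes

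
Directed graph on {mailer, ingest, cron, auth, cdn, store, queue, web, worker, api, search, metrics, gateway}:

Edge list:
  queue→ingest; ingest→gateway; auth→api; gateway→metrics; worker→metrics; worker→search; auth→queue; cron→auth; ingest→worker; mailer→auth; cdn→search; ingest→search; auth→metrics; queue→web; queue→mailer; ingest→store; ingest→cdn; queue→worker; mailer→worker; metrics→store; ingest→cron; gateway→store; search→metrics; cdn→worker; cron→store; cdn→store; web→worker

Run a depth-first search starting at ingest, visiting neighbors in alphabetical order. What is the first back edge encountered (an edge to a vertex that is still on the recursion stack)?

queue→ingest

DFS from ingest (visiting neighbors in alphabetical order); mark gray on enter, black on exit:
ingest gray
  cdn gray
    search gray
      metrics gray
        store gray
        store black
      metrics black
    search black
    cdn→store: store black — skip
    worker gray
      worker→metrics: metrics black — skip
      worker→search: search black — skip
    worker black
  cdn black
  cron gray
    auth gray
      api gray
      api black
      auth→metrics: metrics black — skip
      queue gray
        queue→ingest: ingest is gray → back edge
First back edge: queue → ingest.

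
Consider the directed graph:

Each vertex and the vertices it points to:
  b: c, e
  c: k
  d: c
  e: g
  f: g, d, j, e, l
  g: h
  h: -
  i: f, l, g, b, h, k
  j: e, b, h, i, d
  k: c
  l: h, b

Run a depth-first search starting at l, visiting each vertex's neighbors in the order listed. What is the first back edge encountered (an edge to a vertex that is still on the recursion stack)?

k→c

DFS from l (visiting each vertex's neighbors in the order listed); mark gray on enter, black on exit:
l gray
  h gray
  h black
  b gray
    c gray
      k gray
        k→c: c is gray → back edge
First back edge: k → c.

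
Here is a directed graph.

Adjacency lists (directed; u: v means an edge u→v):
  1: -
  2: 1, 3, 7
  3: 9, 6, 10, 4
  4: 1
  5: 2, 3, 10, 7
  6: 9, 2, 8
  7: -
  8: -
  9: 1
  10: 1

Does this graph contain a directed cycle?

Yes

DFS with white/gray/black marking, starting from 8:
8 gray
8 black
1 gray
1 black
2 gray
  2→1: 1 black — skip
  3 gray
    9 gray
      9→1: 1 black — skip
    9 black
    6 gray
      6→9: 9 black — skip
      6→2: 2 is gray → back edge
Back edge found, so a cycle exists: 2 → 3 → 6 → 2.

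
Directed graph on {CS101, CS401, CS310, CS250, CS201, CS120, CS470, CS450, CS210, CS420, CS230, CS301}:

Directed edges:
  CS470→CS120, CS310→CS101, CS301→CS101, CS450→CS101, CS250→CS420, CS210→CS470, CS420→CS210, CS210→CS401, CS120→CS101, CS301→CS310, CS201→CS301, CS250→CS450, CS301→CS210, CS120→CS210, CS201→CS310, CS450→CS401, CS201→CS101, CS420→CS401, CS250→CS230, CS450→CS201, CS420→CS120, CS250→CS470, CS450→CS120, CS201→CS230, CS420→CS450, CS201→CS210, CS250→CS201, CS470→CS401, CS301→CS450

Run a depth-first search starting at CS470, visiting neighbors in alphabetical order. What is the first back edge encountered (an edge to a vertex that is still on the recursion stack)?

DFS from CS470 (visiting neighbors in alphabetical order); mark gray on enter, black on exit:
CS470 gray
  CS120 gray
    CS101 gray
    CS101 black
    CS210 gray
      CS401 gray
      CS401 black
      CS210→CS470: CS470 is gray → back edge
First back edge: CS210 → CS470.

CS210->CS470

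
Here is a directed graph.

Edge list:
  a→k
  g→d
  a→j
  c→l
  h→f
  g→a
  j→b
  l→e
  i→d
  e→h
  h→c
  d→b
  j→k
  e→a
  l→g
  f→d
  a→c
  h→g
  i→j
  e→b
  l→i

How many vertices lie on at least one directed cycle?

6

A vertex is on a directed cycle iff it belongs to a strongly connected component of size ≥ 2 (or has a self-loop).
The vertices on cycles are {a, c, e, g, h, l} — 6 in total.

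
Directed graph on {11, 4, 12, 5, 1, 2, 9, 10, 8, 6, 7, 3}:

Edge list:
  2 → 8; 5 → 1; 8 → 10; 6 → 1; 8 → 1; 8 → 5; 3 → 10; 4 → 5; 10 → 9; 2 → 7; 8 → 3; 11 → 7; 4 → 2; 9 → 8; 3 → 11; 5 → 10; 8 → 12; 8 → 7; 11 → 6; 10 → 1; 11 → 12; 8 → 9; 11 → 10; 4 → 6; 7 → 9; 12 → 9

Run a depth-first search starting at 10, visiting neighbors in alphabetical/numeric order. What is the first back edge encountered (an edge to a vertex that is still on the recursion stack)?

DFS from 10 (visiting neighbors in alphabetical/numeric order); mark gray on enter, black on exit:
10 gray
  1 gray
  1 black
  9 gray
    8 gray
      8→1: 1 black — skip
      3 gray
        3→10: 10 is gray → back edge
First back edge: 3 → 10.

3->10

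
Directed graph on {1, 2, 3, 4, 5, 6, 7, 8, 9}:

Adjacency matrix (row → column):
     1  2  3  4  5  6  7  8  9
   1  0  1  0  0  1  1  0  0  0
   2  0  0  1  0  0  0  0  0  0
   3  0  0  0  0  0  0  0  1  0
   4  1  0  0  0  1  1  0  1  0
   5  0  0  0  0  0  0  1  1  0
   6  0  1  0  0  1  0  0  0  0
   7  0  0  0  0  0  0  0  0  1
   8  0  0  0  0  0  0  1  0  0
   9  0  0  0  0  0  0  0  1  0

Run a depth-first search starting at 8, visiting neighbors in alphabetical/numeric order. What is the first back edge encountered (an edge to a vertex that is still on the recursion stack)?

DFS from 8 (visiting neighbors in alphabetical/numeric order); mark gray on enter, black on exit:
8 gray
  7 gray
    9 gray
      9→8: 8 is gray → back edge
First back edge: 9 → 8.

9->8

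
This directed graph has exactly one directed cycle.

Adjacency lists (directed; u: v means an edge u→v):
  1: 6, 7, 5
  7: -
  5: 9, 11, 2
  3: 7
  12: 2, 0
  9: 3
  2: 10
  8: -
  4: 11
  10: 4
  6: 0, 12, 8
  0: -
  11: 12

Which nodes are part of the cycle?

2, 4, 10, 11, 12

DFS with gray/black marking from 11:
11 gray
  12 gray
    2 gray
      10 gray
        4 gray
          4→11: 11 is gray → back edge
Back edge closes the cycle 11 → 12 → 2 → 10 → 4 → 11; its vertices are {2, 4, 10, 11, 12}.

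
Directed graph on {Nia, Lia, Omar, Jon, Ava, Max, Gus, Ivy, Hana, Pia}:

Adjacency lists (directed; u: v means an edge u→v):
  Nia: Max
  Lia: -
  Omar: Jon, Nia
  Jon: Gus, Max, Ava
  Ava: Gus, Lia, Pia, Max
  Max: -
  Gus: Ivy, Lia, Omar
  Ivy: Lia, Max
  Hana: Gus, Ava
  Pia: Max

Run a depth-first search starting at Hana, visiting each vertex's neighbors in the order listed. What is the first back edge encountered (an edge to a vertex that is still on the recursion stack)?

Jon->Gus

DFS from Hana (visiting each vertex's neighbors in the order listed); mark gray on enter, black on exit:
Hana gray
  Gus gray
    Ivy gray
      Lia gray
      Lia black
      Max gray
      Max black
    Ivy black
    Gus→Lia: Lia black — skip
    Omar gray
      Jon gray
        Jon→Gus: Gus is gray → back edge
First back edge: Jon → Gus.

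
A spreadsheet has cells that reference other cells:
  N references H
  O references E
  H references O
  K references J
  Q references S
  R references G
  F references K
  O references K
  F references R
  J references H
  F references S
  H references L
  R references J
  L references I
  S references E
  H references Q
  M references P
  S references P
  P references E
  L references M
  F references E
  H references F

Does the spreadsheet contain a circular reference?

DFS with white/gray/black marking, starting from F:
F gray
  S gray
    P gray
      E gray
      E black
    P black
    S→E: E black — skip
  S black
  F→E: E black — skip
  K gray
    J gray
      H gray
        O gray
          O→K: K is gray → back edge
Back edge found, so a cycle exists: K → J → H → O → K.

Yes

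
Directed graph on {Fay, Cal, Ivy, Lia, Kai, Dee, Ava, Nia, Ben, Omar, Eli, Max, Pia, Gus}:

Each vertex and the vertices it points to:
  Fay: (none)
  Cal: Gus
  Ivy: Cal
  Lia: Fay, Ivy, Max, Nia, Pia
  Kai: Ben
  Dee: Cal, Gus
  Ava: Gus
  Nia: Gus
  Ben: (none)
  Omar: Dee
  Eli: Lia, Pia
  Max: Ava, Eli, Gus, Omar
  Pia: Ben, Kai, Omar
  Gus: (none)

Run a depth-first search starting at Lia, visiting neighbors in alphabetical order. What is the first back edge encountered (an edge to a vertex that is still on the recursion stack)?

Eli→Lia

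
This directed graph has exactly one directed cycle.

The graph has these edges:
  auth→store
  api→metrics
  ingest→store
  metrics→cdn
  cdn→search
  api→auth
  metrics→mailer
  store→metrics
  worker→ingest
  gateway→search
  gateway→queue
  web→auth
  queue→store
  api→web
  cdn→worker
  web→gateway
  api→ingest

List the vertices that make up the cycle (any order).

cdn, store, ingest, worker, metrics

DFS with gray/black marking from metrics:
metrics gray
  mailer gray
  mailer black
  cdn gray
    worker gray
      ingest gray
        store gray
          store→metrics: metrics is gray → back edge
Back edge closes the cycle metrics → cdn → worker → ingest → store → metrics; its vertices are {cdn, store, ingest, worker, metrics}.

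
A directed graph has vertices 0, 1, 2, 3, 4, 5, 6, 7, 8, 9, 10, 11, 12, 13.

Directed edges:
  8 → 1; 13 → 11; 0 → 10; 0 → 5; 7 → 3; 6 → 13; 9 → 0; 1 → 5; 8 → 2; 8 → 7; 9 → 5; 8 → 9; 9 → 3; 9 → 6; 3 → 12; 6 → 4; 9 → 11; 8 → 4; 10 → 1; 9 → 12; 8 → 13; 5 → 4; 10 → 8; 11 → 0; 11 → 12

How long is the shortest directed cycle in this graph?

For each vertex v, BFS finds the shortest path from v back to v.
The shortest such closed walk is 10 → 8 → 9 → 0 → 10, length 4.

4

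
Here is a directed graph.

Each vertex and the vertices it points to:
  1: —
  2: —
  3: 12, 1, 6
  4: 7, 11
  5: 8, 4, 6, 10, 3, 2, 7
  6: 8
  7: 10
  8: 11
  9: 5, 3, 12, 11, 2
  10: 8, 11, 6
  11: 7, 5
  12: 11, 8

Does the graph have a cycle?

Yes

DFS with white/gray/black marking, starting from 11:
11 gray
  7 gray
    10 gray
      8 gray
        8→11: 11 is gray → back edge
Back edge found, so a cycle exists: 11 → 7 → 10 → 8 → 11.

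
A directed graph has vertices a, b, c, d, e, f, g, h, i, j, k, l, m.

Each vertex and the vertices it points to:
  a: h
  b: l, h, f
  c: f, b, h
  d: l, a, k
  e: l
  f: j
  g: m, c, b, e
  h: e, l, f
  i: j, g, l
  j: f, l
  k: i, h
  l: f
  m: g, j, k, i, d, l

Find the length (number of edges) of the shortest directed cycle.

2

For each vertex v, BFS finds the shortest path from v back to v.
The shortest such closed walk is g → m → g, length 2.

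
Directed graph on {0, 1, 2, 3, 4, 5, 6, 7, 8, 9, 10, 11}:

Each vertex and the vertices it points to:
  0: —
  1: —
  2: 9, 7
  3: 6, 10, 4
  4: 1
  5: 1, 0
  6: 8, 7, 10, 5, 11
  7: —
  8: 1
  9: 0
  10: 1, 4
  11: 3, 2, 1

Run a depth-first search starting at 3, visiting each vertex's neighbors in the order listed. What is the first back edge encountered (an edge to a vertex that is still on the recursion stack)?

DFS from 3 (visiting each vertex's neighbors in the order listed); mark gray on enter, black on exit:
3 gray
  6 gray
    8 gray
      1 gray
      1 black
    8 black
    7 gray
    7 black
    10 gray
      10→1: 1 black — skip
      4 gray
        4→1: 1 black — skip
      4 black
    10 black
    5 gray
      5→1: 1 black — skip
      0 gray
      0 black
    5 black
    11 gray
      11→3: 3 is gray → back edge
First back edge: 11 → 3.

11→3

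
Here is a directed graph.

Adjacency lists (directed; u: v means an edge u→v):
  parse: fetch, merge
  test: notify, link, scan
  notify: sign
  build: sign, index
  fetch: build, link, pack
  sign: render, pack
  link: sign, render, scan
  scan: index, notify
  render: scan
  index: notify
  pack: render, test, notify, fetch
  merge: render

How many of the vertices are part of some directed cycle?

10

A vertex is on a directed cycle iff it belongs to a strongly connected component of size ≥ 2 (or has a self-loop).
The vertices on cycles are {link, pack, scan, sign, test, build, fetch, index, notify, render} — 10 in total.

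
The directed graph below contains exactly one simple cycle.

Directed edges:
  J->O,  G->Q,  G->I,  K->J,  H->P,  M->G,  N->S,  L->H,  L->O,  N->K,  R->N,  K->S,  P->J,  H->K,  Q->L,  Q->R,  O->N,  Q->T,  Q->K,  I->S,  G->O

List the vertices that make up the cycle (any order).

DFS with gray/black marking from J:
J gray
  O gray
    N gray
      S gray
      S black
      K gray
        K→J: J is gray → back edge
Back edge closes the cycle J → O → N → K → J; its vertices are {J, K, N, O}.

J, K, N, O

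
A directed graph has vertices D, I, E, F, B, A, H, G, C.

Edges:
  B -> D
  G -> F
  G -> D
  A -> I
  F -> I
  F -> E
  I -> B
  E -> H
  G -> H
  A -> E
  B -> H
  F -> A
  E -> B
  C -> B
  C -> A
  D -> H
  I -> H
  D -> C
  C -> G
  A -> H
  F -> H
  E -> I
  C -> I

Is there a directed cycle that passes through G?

G is on a cycle iff G can reach itself via ≥1 edge.
G → D → C → G — yes.

Yes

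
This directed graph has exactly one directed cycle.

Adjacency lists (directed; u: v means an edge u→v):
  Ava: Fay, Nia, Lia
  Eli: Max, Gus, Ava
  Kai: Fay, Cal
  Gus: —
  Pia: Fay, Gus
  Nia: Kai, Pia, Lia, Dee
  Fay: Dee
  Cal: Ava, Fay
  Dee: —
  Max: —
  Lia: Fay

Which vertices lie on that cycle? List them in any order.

Ava, Cal, Kai, Nia

DFS with gray/black marking from Ava:
Ava gray
  Fay gray
    Dee gray
    Dee black
  Fay black
  Nia gray
    Kai gray
      Kai→Fay: Fay black — skip
      Cal gray
        Cal→Ava: Ava is gray → back edge
Back edge closes the cycle Ava → Nia → Kai → Cal → Ava; its vertices are {Ava, Cal, Kai, Nia}.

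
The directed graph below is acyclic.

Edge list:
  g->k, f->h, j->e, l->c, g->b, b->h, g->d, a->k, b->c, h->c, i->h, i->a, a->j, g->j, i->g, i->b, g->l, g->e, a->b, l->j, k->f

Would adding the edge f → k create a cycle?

Yes

Adding f→k creates a cycle iff k can already reach f.
Path from k: k → f.
So k → … → f → k is a cycle.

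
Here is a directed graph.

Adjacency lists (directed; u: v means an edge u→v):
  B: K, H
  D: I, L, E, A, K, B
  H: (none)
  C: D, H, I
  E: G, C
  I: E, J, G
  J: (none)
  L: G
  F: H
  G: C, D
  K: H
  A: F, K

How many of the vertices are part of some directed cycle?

6

A vertex is on a directed cycle iff it belongs to a strongly connected component of size ≥ 2 (or has a self-loop).
The vertices on cycles are {C, D, E, G, I, L} — 6 in total.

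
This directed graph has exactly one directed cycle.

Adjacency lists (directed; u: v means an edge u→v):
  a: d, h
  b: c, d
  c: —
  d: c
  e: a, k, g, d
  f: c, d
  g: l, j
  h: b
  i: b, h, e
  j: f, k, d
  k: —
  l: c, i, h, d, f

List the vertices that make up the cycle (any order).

e, g, i, l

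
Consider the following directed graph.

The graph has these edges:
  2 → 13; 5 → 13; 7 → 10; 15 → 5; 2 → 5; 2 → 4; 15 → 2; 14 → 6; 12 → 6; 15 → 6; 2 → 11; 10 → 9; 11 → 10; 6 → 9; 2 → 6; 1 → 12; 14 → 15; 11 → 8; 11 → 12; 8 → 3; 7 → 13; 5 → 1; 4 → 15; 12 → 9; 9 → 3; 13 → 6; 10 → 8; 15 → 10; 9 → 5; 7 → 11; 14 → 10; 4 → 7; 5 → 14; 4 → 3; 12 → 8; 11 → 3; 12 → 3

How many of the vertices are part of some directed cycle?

13

A vertex is on a directed cycle iff it belongs to a strongly connected component of size ≥ 2 (or has a self-loop).
The vertices on cycles are {1, 2, 4, 5, 6, 7, 9, 10, 11, 12, 13, 14, 15} — 13 in total.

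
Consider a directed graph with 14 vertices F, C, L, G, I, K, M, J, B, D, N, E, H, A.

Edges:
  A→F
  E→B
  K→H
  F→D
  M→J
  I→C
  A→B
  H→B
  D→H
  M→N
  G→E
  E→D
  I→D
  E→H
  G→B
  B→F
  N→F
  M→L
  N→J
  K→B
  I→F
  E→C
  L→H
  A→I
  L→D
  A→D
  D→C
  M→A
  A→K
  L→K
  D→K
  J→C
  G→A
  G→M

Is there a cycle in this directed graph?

Yes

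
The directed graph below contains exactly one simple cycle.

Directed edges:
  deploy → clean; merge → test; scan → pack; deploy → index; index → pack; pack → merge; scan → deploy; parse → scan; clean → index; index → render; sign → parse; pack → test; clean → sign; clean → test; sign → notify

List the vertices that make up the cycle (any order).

scan, sign, clean, parse, deploy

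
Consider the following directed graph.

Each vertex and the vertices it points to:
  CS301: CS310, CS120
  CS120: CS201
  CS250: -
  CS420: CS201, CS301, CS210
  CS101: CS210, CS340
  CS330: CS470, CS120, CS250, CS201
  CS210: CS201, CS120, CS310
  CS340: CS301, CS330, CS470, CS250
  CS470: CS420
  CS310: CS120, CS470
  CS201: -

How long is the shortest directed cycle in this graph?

For each vertex v, BFS finds the shortest path from v back to v.
The shortest such closed walk is CS210 → CS310 → CS470 → CS420 → CS210, length 4.

4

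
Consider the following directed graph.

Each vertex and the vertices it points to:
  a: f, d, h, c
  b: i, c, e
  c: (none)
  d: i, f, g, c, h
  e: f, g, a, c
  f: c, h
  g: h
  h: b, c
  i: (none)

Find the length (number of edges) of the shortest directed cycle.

For each vertex v, BFS finds the shortest path from v back to v.
The shortest such closed walk is e → g → h → b → e, length 4.

4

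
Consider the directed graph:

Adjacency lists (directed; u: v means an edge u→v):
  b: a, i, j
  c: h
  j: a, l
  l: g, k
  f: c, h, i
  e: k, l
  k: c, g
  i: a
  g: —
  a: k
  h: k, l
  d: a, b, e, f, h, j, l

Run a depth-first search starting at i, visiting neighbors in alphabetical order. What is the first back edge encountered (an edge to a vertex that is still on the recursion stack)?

h→k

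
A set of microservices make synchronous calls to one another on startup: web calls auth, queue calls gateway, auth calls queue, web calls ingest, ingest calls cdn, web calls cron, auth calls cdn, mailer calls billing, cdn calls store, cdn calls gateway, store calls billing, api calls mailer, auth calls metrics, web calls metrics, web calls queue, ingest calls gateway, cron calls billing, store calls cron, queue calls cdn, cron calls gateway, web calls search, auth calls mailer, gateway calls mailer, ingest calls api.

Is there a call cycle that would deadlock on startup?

DFS with white/gray/black marking, starting from gateway:
gateway gray
  mailer gray
    billing gray
    billing black
  mailer black
gateway black
queue gray
  cdn gray
    cdn→gateway: gateway black — skip
    store gray
      store→billing: billing black — skip
      cron gray
        cron→gateway: gateway black — skip
        cron→billing: billing black — skip
      cron black
    store black
  cdn black
  queue→gateway: gateway black — skip
queue black
web gray
  search gray
  search black
  auth gray
    metrics gray
    metrics black
    auth→cdn: cdn black — skip
    auth→queue: queue black — skip
    auth→mailer: mailer black — skip
  auth black
  web→cron: cron black — skip
  web→queue: queue black — skip
  web→metrics: metrics black — skip
  ingest gray
    ingest→gateway: gateway black — skip
    ingest→cdn: cdn black — skip
    api gray
      api→mailer: mailer black — skip
    api black
  ingest black
web black
Every edge goes to a white or black vertex — no back edge, so the graph is acyclic.

No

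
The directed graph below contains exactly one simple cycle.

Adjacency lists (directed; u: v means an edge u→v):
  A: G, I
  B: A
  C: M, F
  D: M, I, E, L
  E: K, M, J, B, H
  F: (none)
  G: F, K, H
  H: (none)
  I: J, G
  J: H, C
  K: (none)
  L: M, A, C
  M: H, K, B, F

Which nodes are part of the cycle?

DFS with gray/black marking from B:
B gray
  A gray
    G gray
      F gray
      F black
      K gray
      K black
      H gray
      H black
    G black
    I gray
      J gray
        J→H: H black — skip
        C gray
          M gray
            M→H: H black — skip
            M→K: K black — skip
            M→B: B is gray → back edge
Back edge closes the cycle B → A → I → J → C → M → B; its vertices are {A, B, C, I, J, M}.

A, B, C, I, J, M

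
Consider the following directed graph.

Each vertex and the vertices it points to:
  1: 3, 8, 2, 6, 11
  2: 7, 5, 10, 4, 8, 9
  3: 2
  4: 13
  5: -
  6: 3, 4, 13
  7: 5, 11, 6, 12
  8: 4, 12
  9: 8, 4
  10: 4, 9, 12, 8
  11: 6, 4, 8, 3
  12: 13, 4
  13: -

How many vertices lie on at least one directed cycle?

5

A vertex is on a directed cycle iff it belongs to a strongly connected component of size ≥ 2 (or has a self-loop).
The vertices on cycles are {2, 3, 6, 7, 11} — 5 in total.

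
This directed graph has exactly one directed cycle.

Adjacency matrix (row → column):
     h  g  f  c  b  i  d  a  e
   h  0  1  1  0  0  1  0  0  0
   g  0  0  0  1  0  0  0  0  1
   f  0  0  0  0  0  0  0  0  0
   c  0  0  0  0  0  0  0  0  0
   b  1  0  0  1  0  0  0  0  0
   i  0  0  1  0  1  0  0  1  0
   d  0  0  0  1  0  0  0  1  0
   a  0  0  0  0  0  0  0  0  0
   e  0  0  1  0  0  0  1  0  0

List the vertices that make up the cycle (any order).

b, h, i

DFS with gray/black marking from h:
h gray
  g gray
    e gray
      d gray
        a gray
        a black
        c gray
        c black
      d black
      f gray
      f black
    e black
    g→c: c black — skip
  g black
  h→f: f black — skip
  i gray
    i→a: a black — skip
    b gray
      b→h: h is gray → back edge
Back edge closes the cycle h → i → b → h; its vertices are {b, h, i}.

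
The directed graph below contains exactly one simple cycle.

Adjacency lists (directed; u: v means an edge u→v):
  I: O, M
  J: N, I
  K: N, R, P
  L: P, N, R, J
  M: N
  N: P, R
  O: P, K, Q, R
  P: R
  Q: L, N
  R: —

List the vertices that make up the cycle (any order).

DFS with gray/black marking from I:
I gray
  O gray
    P gray
      R gray
      R black
    P black
    K gray
      N gray
        N→P: P black — skip
        N→R: R black — skip
      N black
      K→R: R black — skip
      K→P: P black — skip
    K black
    Q gray
      L gray
        L→P: P black — skip
        L→N: N black — skip
        L→R: R black — skip
        J gray
          J→N: N black — skip
          J→I: I is gray → back edge
Back edge closes the cycle I → O → Q → L → J → I; its vertices are {I, J, L, O, Q}.

I, J, L, O, Q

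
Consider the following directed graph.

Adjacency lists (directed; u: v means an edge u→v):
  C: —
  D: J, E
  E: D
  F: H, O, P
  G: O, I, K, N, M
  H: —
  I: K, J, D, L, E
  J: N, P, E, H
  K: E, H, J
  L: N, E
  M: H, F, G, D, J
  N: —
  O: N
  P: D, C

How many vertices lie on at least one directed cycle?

6

A vertex is on a directed cycle iff it belongs to a strongly connected component of size ≥ 2 (or has a self-loop).
The vertices on cycles are {D, E, G, J, M, P} — 6 in total.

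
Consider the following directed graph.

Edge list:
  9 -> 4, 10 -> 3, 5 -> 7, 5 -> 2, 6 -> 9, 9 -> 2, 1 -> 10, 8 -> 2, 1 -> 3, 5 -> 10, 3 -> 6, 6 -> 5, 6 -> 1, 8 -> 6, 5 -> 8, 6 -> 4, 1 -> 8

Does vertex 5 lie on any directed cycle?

Yes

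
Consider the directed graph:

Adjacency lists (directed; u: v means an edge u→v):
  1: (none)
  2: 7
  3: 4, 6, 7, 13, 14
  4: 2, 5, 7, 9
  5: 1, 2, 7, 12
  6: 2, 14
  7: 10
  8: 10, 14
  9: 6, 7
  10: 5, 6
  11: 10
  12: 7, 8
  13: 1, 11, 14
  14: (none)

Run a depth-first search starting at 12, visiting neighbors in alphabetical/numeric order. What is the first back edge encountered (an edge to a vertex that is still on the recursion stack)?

2->7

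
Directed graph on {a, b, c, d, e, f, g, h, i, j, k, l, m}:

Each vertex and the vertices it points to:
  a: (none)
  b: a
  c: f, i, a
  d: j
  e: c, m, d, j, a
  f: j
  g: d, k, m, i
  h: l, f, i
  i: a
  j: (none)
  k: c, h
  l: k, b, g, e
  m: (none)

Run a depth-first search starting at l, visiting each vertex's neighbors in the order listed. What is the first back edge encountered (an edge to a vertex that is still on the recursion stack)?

DFS from l (visiting each vertex's neighbors in the order listed); mark gray on enter, black on exit:
l gray
  k gray
    c gray
      f gray
        j gray
        j black
      f black
      i gray
        a gray
        a black
      i black
      c→a: a black — skip
    c black
    h gray
      h→l: l is gray → back edge
First back edge: h → l.

h->l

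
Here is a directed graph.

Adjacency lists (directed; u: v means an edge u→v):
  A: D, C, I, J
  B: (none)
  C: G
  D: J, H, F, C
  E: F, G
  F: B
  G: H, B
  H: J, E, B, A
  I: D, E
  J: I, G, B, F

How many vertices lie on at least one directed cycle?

A vertex is on a directed cycle iff it belongs to a strongly connected component of size ≥ 2 (or has a self-loop).
The vertices on cycles are {A, C, D, E, G, H, I, J} — 8 in total.

8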